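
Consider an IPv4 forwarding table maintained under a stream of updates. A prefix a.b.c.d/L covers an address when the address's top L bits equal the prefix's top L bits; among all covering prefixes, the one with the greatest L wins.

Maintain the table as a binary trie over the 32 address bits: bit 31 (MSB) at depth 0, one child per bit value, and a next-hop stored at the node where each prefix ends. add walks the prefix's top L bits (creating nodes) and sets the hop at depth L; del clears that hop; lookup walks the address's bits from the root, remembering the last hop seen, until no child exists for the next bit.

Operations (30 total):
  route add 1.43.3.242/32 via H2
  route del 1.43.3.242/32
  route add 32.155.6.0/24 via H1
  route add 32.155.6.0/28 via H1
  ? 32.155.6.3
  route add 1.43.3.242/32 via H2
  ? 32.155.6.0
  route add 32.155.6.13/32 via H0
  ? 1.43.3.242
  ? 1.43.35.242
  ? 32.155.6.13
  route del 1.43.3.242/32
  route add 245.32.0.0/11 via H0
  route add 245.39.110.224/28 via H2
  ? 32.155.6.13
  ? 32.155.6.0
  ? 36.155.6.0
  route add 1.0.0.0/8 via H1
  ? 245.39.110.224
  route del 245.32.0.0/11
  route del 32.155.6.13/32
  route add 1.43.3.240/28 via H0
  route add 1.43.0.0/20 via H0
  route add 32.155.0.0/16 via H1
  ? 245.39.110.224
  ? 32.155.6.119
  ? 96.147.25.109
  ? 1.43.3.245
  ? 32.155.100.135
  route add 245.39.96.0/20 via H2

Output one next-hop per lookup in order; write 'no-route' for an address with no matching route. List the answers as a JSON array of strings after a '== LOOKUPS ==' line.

Trace:
  add 1.43.3.242/32 -> H2 at depth 32
  - 1.43.3.242/32 clear@32
  add 32.155.6.0/24 -> H1 at depth 24
  add 32.155.6.0/28 -> H1 at depth 28
  ? 32.155.6.3  path d0:-→d1:-→d2:-→d3:-→d4:-→d5:-→d6:-→d7:-→d8:-→d9:-→d10:-→d11:-→d12:-→d13:-→d14:-→d15:-→d16:-→d17:-→d18:-→d19:-→d20:-→d21:-→d22:-→d23:-→d24:H1→d25:-→d26:-→d27:-→d28:H1  best=H1
  add 1.43.3.242/32 -> H2 at depth 32
  ? 32.155.6.0  path d0:-→d1:-→d2:-→d3:-→d4:-→d5:-→d6:-→d7:-→d8:-→d9:-→d10:-→d11:-→d12:-→d13:-→d14:-→d15:-→d16:-→d17:-→d18:-→d19:-→d20:-→d21:-→d22:-→d23:-→d24:H1→d25:-→d26:-→d27:-→d28:H1  best=H1
  add 32.155.6.13/32 -> H0 at depth 32
  ? 1.43.3.242  path d0:-→d1:-→d2:-→d3:-→d4:-→d5:-→d6:-→d7:-→d8:-→d9:-→d10:-→d11:-→d12:-→d13:-→d14:-→d15:-→d16:-→d17:-→d18:-→d19:-→d20:-→d21:-→d22:-→d23:-→d24:-→d25:-→d26:-→d27:-→d28:-→d29:-→d30:-→d31:-→d32:H2  best=H2
  ? 1.43.35.242  path d0:-→d1:-→d2:-→d3:-→d4:-→d5:-→d6:-→d7:-→d8:-→d9:-→d10:-→d11:-→d12:-→d13:-→d14:-→d15:-→d16:-→d17:-→d18:-  best=no-route
  ? 32.155.6.13  path d0:-→d1:-→d2:-→d3:-→d4:-→d5:-→d6:-→d7:-→d8:-→d9:-→d10:-→d11:-→d12:-→d13:-→d14:-→d15:-→d16:-→d17:-→d18:-→d19:-→d20:-→d21:-→d22:-→d23:-→d24:H1→d25:-→d26:-→d27:-→d28:H1→d29:-→d30:-→d31:-→d32:H0  best=H0
  - 1.43.3.242/32 clear@32
  add 245.32.0.0/11 -> H0 at depth 11
  add 245.39.110.224/28 -> H2 at depth 28
  ? 32.155.6.13  path d0:-→d1:-→d2:-→d3:-→d4:-→d5:-→d6:-→d7:-→d8:-→d9:-→d10:-→d11:-→d12:-→d13:-→d14:-→d15:-→d16:-→d17:-→d18:-→d19:-→d20:-→d21:-→d22:-→d23:-→d24:H1→d25:-→d26:-→d27:-→d28:H1→d29:-→d30:-→d31:-→d32:H0  best=H0
  ? 32.155.6.0  path d0:-→d1:-→d2:-→d3:-→d4:-→d5:-→d6:-→d7:-→d8:-→d9:-→d10:-→d11:-→d12:-→d13:-→d14:-→d15:-→d16:-→d17:-→d18:-→d19:-→d20:-→d21:-→d22:-→d23:-→d24:H1→d25:-→d26:-→d27:-→d28:H1  best=H1
  ? 36.155.6.0  path d0:-→d1:-→d2:-→d3:-→d4:-→d5:-  best=no-route
  add 1.0.0.0/8 -> H1 at depth 8
  ? 245.39.110.224  path d0:-→d1:-→d2:-→d3:-→d4:-→d5:-→d6:-→d7:-→d8:-→d9:-→d10:-→d11:H0→d12:-→d13:-→d14:-→d15:-→d16:-→d17:-→d18:-→d19:-→d20:-→d21:-→d22:-→d23:-→d24:-→d25:-→d26:-→d27:-→d28:H2  best=H2
  - 245.32.0.0/11 clear@11
  - 32.155.6.13/32 clear@32
  add 1.43.3.240/28 -> H0 at depth 28
  add 1.43.0.0/20 -> H0 at depth 20
  add 32.155.0.0/16 -> H1 at depth 16
  ? 245.39.110.224  path d0:-→d1:-→d2:-→d3:-→d4:-→d5:-→d6:-→d7:-→d8:-→d9:-→d10:-→d11:-→d12:-→d13:-→d14:-→d15:-→d16:-→d17:-→d18:-→d19:-→d20:-→d21:-→d22:-→d23:-→d24:-→d25:-→d26:-→d27:-→d28:H2  best=H2
  ? 32.155.6.119  path d0:-→d1:-→d2:-→d3:-→d4:-→d5:-→d6:-→d7:-→d8:-→d9:-→d10:-→d11:-→d12:-→d13:-→d14:-→d15:-→d16:H1→d17:-→d18:-→d19:-→d20:-→d21:-→d22:-→d23:-→d24:H1→d25:-  best=H1
  ? 96.147.25.109  path d0:-→d1:-  best=no-route
  ? 1.43.3.245  path d0:-→d1:-→d2:-→d3:-→d4:-→d5:-→d6:-→d7:-→d8:H1→d9:-→d10:-→d11:-→d12:-→d13:-→d14:-→d15:-→d16:-→d17:-→d18:-→d19:-→d20:H0→d21:-→d22:-→d23:-→d24:-→d25:-→d26:-→d27:-→d28:H0→d29:-  best=H0
  ? 32.155.100.135  path d0:-→d1:-→d2:-→d3:-→d4:-→d5:-→d6:-→d7:-→d8:-→d9:-→d10:-→d11:-→d12:-→d13:-→d14:-→d15:-→d16:H1→d17:-  best=H1
  add 245.39.96.0/20 -> H2 at depth 20

== LOOKUPS ==
["H1","H1","H2","no-route","H0","H0","H1","no-route","H2","H2","H1","no-route","H0","H1"]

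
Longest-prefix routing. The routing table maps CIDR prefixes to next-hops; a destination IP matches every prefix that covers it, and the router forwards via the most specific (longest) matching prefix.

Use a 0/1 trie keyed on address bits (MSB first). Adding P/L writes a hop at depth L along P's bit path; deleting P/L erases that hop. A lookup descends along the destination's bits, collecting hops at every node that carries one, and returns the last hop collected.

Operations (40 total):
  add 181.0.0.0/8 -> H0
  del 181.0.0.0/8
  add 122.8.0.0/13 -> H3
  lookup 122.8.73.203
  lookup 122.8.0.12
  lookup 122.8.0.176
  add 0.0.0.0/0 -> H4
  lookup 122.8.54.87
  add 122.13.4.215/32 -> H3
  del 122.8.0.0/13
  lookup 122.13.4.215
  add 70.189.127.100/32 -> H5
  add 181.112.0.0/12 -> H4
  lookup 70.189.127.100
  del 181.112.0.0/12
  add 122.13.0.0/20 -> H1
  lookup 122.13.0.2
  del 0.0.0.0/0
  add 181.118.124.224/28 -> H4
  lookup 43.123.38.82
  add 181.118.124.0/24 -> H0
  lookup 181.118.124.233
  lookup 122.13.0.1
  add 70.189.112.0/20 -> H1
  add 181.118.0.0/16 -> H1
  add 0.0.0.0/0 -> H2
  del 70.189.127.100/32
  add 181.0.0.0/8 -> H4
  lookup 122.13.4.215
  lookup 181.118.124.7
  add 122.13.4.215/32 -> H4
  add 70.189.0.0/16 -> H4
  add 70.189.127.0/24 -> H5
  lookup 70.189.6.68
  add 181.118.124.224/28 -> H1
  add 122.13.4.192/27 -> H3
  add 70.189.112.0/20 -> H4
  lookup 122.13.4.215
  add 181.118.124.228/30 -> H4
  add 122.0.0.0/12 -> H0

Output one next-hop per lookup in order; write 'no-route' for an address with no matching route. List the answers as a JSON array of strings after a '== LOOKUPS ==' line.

Trace:
  + 181.0.0.0/8 (H0) depth=8
  del 181.0.0.0/8 (clear depth 8)
  + 122.8.0.0/13 (H3) depth=13
  Q 122.8.73.203: descend 0111101000001 ; hops seen [H3] ; pick H3
  Q 122.8.0.12: descend 0111101000001 ; hops seen [H3] ; pick H3
  Q 122.8.0.176: descend 0111101000001 ; hops seen [H3] ; pick H3
  + 0.0.0.0/0 (H4) depth=0
  Q 122.8.54.87: descend 0111101000001 ; hops seen [H4,H3] ; pick H3
  + 122.13.4.215/32 (H3) depth=32
  del 122.8.0.0/13 (clear depth 13)
  Q 122.13.4.215: descend 01111010000011010000010011010111 ; hops seen [H4,H3] ; pick H3
  + 70.189.127.100/32 (H5) depth=32
  + 181.112.0.0/12 (H4) depth=12
  Q 70.189.127.100: descend 01000110101111010111111101100100 ; hops seen [H4,H5] ; pick H5
  del 181.112.0.0/12 (clear depth 12)
  + 122.13.0.0/20 (H1) depth=20
  Q 122.13.0.2: descend 011110100000110100000 ; hops seen [H4,H1] ; pick H1
  del 0.0.0.0/0 (clear depth 0)
  + 181.118.124.224/28 (H4) depth=28
  Q 43.123.38.82: descend 0 ; hops seen [∅] ; pick no-route
  + 181.118.124.0/24 (H0) depth=24
  Q 181.118.124.233: descend 1011010101110110011111001110 ; hops seen [H0,H4] ; pick H4
  Q 122.13.0.1: descend 011110100000110100000 ; hops seen [H1] ; pick H1
  + 70.189.112.0/20 (H1) depth=20
  + 181.118.0.0/16 (H1) depth=16
  + 0.0.0.0/0 (H2) depth=0
  del 70.189.127.100/32 (clear depth 32)
  + 181.0.0.0/8 (H4) depth=8
  Q 122.13.4.215: descend 01111010000011010000010011010111 ; hops seen [H2,H1,H3] ; pick H3
  Q 181.118.124.7: descend 101101010111011001111100 ; hops seen [H2,H4,H1,H0] ; pick H0
  + 122.13.4.215/32 (H4) depth=32
  + 70.189.0.0/16 (H4) depth=16
  + 70.189.127.0/24 (H5) depth=24
  Q 70.189.6.68: descend 01000110101111010 ; hops seen [H2,H4] ; pick H4
  + 181.118.124.224/28 (H1) depth=28
  + 122.13.4.192/27 (H3) depth=27
  + 70.189.112.0/20 (H4) depth=20
  Q 122.13.4.215: descend 01111010000011010000010011010111 ; hops seen [H2,H1,H3,H4] ; pick H4
  + 181.118.124.228/30 (H4) depth=30
  + 122.0.0.0/12 (H0) depth=12

== LOOKUPS ==
["H3","H3","H3","H3","H3","H5","H1","no-route","H4","H1","H3","H0","H4","H4"]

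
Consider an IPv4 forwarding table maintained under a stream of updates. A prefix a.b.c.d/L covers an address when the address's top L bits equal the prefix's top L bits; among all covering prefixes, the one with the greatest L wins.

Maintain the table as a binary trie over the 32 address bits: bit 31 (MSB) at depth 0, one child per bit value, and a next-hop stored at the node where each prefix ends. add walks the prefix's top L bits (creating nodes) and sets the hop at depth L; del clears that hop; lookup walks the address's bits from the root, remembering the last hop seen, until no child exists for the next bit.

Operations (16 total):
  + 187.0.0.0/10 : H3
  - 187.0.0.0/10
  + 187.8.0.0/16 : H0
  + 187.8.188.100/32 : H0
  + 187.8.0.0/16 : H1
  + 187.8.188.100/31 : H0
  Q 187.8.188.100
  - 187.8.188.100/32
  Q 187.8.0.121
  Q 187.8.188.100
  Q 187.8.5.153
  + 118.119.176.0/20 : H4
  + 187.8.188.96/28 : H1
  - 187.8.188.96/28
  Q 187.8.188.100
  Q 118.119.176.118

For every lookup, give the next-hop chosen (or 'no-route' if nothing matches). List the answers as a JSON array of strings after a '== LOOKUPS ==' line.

Process each operation:
  add 187.0.0.0/10 -> H3 at depth 10
  del 187.0.0.0/10 (clear depth 10)
  add 187.8.0.0/16 -> H0 at depth 16
  add 187.8.188.100/32 -> H0 at depth 32
  add 187.8.0.0/16 -> H1 at depth 16
  add 187.8.188.100/31 -> H0 at depth 31
  ? 187.8.188.100  path d0:-→d1:-→d2:-→d3:-→d4:-→d5:-→d6:-→d7:-→d8:-→d9:-→d10:-→d11:-→d12:-→d13:-→d14:-→d15:-→d16:H1→d17:-→d18:-→d19:-→d20:-→d21:-→d22:-→d23:-→d24:-→d25:-→d26:-→d27:-→d28:-→d29:-→d30:-→d31:H0→d32:H0  best=H0
  del 187.8.188.100/32 (clear depth 32)
  ? 187.8.0.121  path d0:-→d1:-→d2:-→d3:-→d4:-→d5:-→d6:-→d7:-→d8:-→d9:-→d10:-→d11:-→d12:-→d13:-→d14:-→d15:-→d16:H1  best=H1
  ? 187.8.188.100  path d0:-→d1:-→d2:-→d3:-→d4:-→d5:-→d6:-→d7:-→d8:-→d9:-→d10:-→d11:-→d12:-→d13:-→d14:-→d15:-→d16:H1→d17:-→d18:-→d19:-→d20:-→d21:-→d22:-→d23:-→d24:-→d25:-→d26:-→d27:-→d28:-→d29:-→d30:-→d31:H0→d32:-  best=H0
  ? 187.8.5.153  path d0:-→d1:-→d2:-→d3:-→d4:-→d5:-→d6:-→d7:-→d8:-→d9:-→d10:-→d11:-→d12:-→d13:-→d14:-→d15:-→d16:H1  best=H1
  add 118.119.176.0/20 -> H4 at depth 20
  add 187.8.188.96/28 -> H1 at depth 28
  del 187.8.188.96/28 (clear depth 28)
  ? 187.8.188.100  path d0:-→d1:-→d2:-→d3:-→d4:-→d5:-→d6:-→d7:-→d8:-→d9:-→d10:-→d11:-→d12:-→d13:-→d14:-→d15:-→d16:H1→d17:-→d18:-→d19:-→d20:-→d21:-→d22:-→d23:-→d24:-→d25:-→d26:-→d27:-→d28:-→d29:-→d30:-→d31:H0→d32:-  best=H0
  ? 118.119.176.118  path d0:-→d1:-→d2:-→d3:-→d4:-→d5:-→d6:-→d7:-→d8:-→d9:-→d10:-→d11:-→d12:-→d13:-→d14:-→d15:-→d16:-→d17:-→d18:-→d19:-→d20:H4  best=H4

== LOOKUPS ==
["H0","H1","H0","H1","H0","H4"]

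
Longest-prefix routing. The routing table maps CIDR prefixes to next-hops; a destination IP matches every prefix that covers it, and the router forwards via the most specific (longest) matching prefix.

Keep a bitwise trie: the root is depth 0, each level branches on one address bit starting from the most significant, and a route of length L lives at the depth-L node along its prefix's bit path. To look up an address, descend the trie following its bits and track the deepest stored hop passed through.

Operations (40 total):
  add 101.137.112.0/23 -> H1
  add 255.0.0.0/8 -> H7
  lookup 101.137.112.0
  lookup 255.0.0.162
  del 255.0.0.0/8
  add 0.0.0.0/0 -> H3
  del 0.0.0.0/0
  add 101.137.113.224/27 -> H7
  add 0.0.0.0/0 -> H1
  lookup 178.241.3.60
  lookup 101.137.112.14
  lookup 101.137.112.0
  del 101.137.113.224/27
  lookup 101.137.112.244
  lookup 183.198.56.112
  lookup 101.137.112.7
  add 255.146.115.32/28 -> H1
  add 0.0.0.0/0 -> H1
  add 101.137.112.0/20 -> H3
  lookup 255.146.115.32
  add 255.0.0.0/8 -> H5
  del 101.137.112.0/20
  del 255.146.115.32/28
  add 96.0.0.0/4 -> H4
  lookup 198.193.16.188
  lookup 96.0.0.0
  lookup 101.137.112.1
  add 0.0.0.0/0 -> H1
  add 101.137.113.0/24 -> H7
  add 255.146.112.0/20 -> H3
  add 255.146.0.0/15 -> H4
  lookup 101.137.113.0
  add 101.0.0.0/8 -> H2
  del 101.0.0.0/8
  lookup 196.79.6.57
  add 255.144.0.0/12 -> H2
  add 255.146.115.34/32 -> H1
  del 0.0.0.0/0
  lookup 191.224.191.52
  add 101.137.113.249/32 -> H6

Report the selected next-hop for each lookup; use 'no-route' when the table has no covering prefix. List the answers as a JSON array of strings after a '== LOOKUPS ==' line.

Trace:
  add 101.137.112.0/23 -> H1 at depth 23
  add 255.0.0.0/8 -> H7 at depth 8
  ? 101.137.112.0  path d0:-→d1:-→d2:-→d3:-→d4:-→d5:-→d6:-→d7:-→d8:-→d9:-→d10:-→d11:-→d12:-→d13:-→d14:-→d15:-→d16:-→d17:-→d18:-→d19:-→d20:-→d21:-→d22:-→d23:H1  best=H1
  ? 255.0.0.162  path d0:-→d1:-→d2:-→d3:-→d4:-→d5:-→d6:-→d7:-→d8:H7  best=H7
  - 255.0.0.0/8 clear@8
  add 0.0.0.0/0 -> H3 at depth 0
  - 0.0.0.0/0 clear@0
  add 101.137.113.224/27 -> H7 at depth 27
  add 0.0.0.0/0 -> H1 at depth 0
  ? 178.241.3.60  path d0:H1→d1:-  best=H1
  ? 101.137.112.14  path d0:H1→d1:-→d2:-→d3:-→d4:-→d5:-→d6:-→d7:-→d8:-→d9:-→d10:-→d11:-→d12:-→d13:-→d14:-→d15:-→d16:-→d17:-→d18:-→d19:-→d20:-→d21:-→d22:-→d23:H1  best=H1
  ? 101.137.112.0  path d0:H1→d1:-→d2:-→d3:-→d4:-→d5:-→d6:-→d7:-→d8:-→d9:-→d10:-→d11:-→d12:-→d13:-→d14:-→d15:-→d16:-→d17:-→d18:-→d19:-→d20:-→d21:-→d22:-→d23:H1  best=H1
  - 101.137.113.224/27 clear@27
  ? 101.137.112.244  path d0:H1→d1:-→d2:-→d3:-→d4:-→d5:-→d6:-→d7:-→d8:-→d9:-→d10:-→d11:-→d12:-→d13:-→d14:-→d15:-→d16:-→d17:-→d18:-→d19:-→d20:-→d21:-→d22:-→d23:H1  best=H1
  ? 183.198.56.112  path d0:H1→d1:-  best=H1
  ? 101.137.112.7  path d0:H1→d1:-→d2:-→d3:-→d4:-→d5:-→d6:-→d7:-→d8:-→d9:-→d10:-→d11:-→d12:-→d13:-→d14:-→d15:-→d16:-→d17:-→d18:-→d19:-→d20:-→d21:-→d22:-→d23:H1  best=H1
  add 255.146.115.32/28 -> H1 at depth 28
  add 0.0.0.0/0 -> H1 at depth 0
  add 101.137.112.0/20 -> H3 at depth 20
  ? 255.146.115.32  path d0:H1→d1:-→d2:-→d3:-→d4:-→d5:-→d6:-→d7:-→d8:-→d9:-→d10:-→d11:-→d12:-→d13:-→d14:-→d15:-→d16:-→d17:-→d18:-→d19:-→d20:-→d21:-→d22:-→d23:-→d24:-→d25:-→d26:-→d27:-→d28:H1  best=H1
  add 255.0.0.0/8 -> H5 at depth 8
  - 101.137.112.0/20 clear@20
  - 255.146.115.32/28 clear@28
  add 96.0.0.0/4 -> H4 at depth 4
  ? 198.193.16.188  path d0:H1→d1:-→d2:-  best=H1
  ? 96.0.0.0  path d0:H1→d1:-→d2:-→d3:-→d4:H4→d5:-  best=H4
  ? 101.137.112.1  path d0:H1→d1:-→d2:-→d3:-→d4:H4→d5:-→d6:-→d7:-→d8:-→d9:-→d10:-→d11:-→d12:-→d13:-→d14:-→d15:-→d16:-→d17:-→d18:-→d19:-→d20:-→d21:-→d22:-→d23:H1  best=H1
  add 0.0.0.0/0 -> H1 at depth 0
  add 101.137.113.0/24 -> H7 at depth 24
  add 255.146.112.0/20 -> H3 at depth 20
  add 255.146.0.0/15 -> H4 at depth 15
  ? 101.137.113.0  path d0:H1→d1:-→d2:-→d3:-→d4:H4→d5:-→d6:-→d7:-→d8:-→d9:-→d10:-→d11:-→d12:-→d13:-→d14:-→d15:-→d16:-→d17:-→d18:-→d19:-→d20:-→d21:-→d22:-→d23:H1→d24:H7  best=H7
  add 101.0.0.0/8 -> H2 at depth 8
  - 101.0.0.0/8 clear@8
  ? 196.79.6.57  path d0:H1→d1:-→d2:-  best=H1
  add 255.144.0.0/12 -> H2 at depth 12
  add 255.146.115.34/32 -> H1 at depth 32
  - 0.0.0.0/0 clear@0
  ? 191.224.191.52  path d0:-→d1:-  best=no-route
  add 101.137.113.249/32 -> H6 at depth 32

== LOOKUPS ==
["H1","H7","H1","H1","H1","H1","H1","H1","H1","H1","H4","H1","H7","H1","no-route"]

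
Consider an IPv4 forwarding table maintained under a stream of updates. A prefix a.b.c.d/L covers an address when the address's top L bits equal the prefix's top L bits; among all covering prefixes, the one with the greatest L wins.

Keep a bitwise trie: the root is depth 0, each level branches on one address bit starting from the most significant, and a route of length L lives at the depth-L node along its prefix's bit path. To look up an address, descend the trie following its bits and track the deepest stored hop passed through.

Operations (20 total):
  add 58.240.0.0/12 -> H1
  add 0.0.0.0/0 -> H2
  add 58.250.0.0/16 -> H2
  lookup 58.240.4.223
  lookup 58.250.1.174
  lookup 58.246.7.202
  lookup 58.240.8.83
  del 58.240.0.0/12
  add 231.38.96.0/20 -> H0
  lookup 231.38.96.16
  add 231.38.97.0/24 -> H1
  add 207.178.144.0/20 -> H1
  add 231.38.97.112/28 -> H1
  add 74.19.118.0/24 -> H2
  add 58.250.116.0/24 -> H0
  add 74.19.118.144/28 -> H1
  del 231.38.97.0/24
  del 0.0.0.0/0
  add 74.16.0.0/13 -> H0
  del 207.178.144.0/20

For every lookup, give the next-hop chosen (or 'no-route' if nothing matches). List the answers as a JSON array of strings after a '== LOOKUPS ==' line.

Process each operation:
  + 58.240.0.0/12 (H1) depth=12
  + 0.0.0.0/0 (H2) depth=0
  + 58.250.0.0/16 (H2) depth=16
  Q 58.240.4.223: descend 001110101111 ; hops seen [H2,H1] ; pick H1
  Q 58.250.1.174: descend 0011101011111010 ; hops seen [H2,H1,H2] ; pick H2
  Q 58.246.7.202: descend 001110101111 ; hops seen [H2,H1] ; pick H1
  Q 58.240.8.83: descend 001110101111 ; hops seen [H2,H1] ; pick H1
  del 58.240.0.0/12 (clear depth 12)
  + 231.38.96.0/20 (H0) depth=20
  Q 231.38.96.16: descend 11100111001001100110 ; hops seen [H2,H0] ; pick H0
  + 231.38.97.0/24 (H1) depth=24
  + 207.178.144.0/20 (H1) depth=20
  + 231.38.97.112/28 (H1) depth=28
  + 74.19.118.0/24 (H2) depth=24
  + 58.250.116.0/24 (H0) depth=24
  + 74.19.118.144/28 (H1) depth=28
  del 231.38.97.0/24 (clear depth 24)
  del 0.0.0.0/0 (clear depth 0)
  + 74.16.0.0/13 (H0) depth=13
  del 207.178.144.0/20 (clear depth 20)

== LOOKUPS ==
["H1","H2","H1","H1","H0"]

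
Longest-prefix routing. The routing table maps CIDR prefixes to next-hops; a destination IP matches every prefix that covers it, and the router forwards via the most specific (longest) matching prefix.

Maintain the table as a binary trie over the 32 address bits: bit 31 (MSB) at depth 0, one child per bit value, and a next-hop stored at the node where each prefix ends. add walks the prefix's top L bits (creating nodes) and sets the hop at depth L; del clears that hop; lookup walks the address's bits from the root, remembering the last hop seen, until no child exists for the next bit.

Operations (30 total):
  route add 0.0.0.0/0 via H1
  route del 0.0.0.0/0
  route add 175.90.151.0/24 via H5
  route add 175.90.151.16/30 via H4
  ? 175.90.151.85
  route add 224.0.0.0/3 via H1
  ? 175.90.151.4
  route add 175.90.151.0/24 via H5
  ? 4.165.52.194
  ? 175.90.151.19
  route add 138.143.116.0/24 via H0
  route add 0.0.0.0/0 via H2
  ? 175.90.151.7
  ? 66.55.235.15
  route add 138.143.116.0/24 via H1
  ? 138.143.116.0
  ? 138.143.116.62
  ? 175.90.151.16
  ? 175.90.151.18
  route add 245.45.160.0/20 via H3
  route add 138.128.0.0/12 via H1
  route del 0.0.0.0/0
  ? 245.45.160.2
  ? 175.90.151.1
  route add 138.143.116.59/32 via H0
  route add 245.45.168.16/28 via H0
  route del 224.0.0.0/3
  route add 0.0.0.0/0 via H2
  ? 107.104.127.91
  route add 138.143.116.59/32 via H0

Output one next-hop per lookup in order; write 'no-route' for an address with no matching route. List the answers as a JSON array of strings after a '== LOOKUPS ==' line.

Trace:
  add 0.0.0.0/0 -> H1 at depth 0
  - 0.0.0.0/0 clear@0
  add 175.90.151.0/24 -> H5 at depth 24
  add 175.90.151.16/30 -> H4 at depth 30
  ? 175.90.151.85  path d0:-→d1:-→d2:-→d3:-→d4:-→d5:-→d6:-→d7:-→d8:-→d9:-→d10:-→d11:-→d12:-→d13:-→d14:-→d15:-→d16:-→d17:-→d18:-→d19:-→d20:-→d21:-→d22:-→d23:-→d24:H5→d25:-  best=H5
  add 224.0.0.0/3 -> H1 at depth 3
  ? 175.90.151.4  path d0:-→d1:-→d2:-→d3:-→d4:-→d5:-→d6:-→d7:-→d8:-→d9:-→d10:-→d11:-→d12:-→d13:-→d14:-→d15:-→d16:-→d17:-→d18:-→d19:-→d20:-→d21:-→d22:-→d23:-→d24:H5→d25:-→d26:-→d27:-  best=H5
  add 175.90.151.0/24 -> H5 at depth 24
  ? 4.165.52.194  path d0:-  best=no-route
  ? 175.90.151.19  path d0:-→d1:-→d2:-→d3:-→d4:-→d5:-→d6:-→d7:-→d8:-→d9:-→d10:-→d11:-→d12:-→d13:-→d14:-→d15:-→d16:-→d17:-→d18:-→d19:-→d20:-→d21:-→d22:-→d23:-→d24:H5→d25:-→d26:-→d27:-→d28:-→d29:-→d30:H4  best=H4
  add 138.143.116.0/24 -> H0 at depth 24
  add 0.0.0.0/0 -> H2 at depth 0
  ? 175.90.151.7  path d0:H2→d1:-→d2:-→d3:-→d4:-→d5:-→d6:-→d7:-→d8:-→d9:-→d10:-→d11:-→d12:-→d13:-→d14:-→d15:-→d16:-→d17:-→d18:-→d19:-→d20:-→d21:-→d22:-→d23:-→d24:H5→d25:-→d26:-→d27:-  best=H5
  ? 66.55.235.15  path d0:H2  best=H2
  add 138.143.116.0/24 -> H1 at depth 24
  ? 138.143.116.0  path d0:H2→d1:-→d2:-→d3:-→d4:-→d5:-→d6:-→d7:-→d8:-→d9:-→d10:-→d11:-→d12:-→d13:-→d14:-→d15:-→d16:-→d17:-→d18:-→d19:-→d20:-→d21:-→d22:-→d23:-→d24:H1  best=H1
  ? 138.143.116.62  path d0:H2→d1:-→d2:-→d3:-→d4:-→d5:-→d6:-→d7:-→d8:-→d9:-→d10:-→d11:-→d12:-→d13:-→d14:-→d15:-→d16:-→d17:-→d18:-→d19:-→d20:-→d21:-→d22:-→d23:-→d24:H1  best=H1
  ? 175.90.151.16  path d0:H2→d1:-→d2:-→d3:-→d4:-→d5:-→d6:-→d7:-→d8:-→d9:-→d10:-→d11:-→d12:-→d13:-→d14:-→d15:-→d16:-→d17:-→d18:-→d19:-→d20:-→d21:-→d22:-→d23:-→d24:H5→d25:-→d26:-→d27:-→d28:-→d29:-→d30:H4  best=H4
  ? 175.90.151.18  path d0:H2→d1:-→d2:-→d3:-→d4:-→d5:-→d6:-→d7:-→d8:-→d9:-→d10:-→d11:-→d12:-→d13:-→d14:-→d15:-→d16:-→d17:-→d18:-→d19:-→d20:-→d21:-→d22:-→d23:-→d24:H5→d25:-→d26:-→d27:-→d28:-→d29:-→d30:H4  best=H4
  add 245.45.160.0/20 -> H3 at depth 20
  add 138.128.0.0/12 -> H1 at depth 12
  - 0.0.0.0/0 clear@0
  ? 245.45.160.2  path d0:-→d1:-→d2:-→d3:H1→d4:-→d5:-→d6:-→d7:-→d8:-→d9:-→d10:-→d11:-→d12:-→d13:-→d14:-→d15:-→d16:-→d17:-→d18:-→d19:-→d20:H3  best=H3
  ? 175.90.151.1  path d0:-→d1:-→d2:-→d3:-→d4:-→d5:-→d6:-→d7:-→d8:-→d9:-→d10:-→d11:-→d12:-→d13:-→d14:-→d15:-→d16:-→d17:-→d18:-→d19:-→d20:-→d21:-→d22:-→d23:-→d24:H5→d25:-→d26:-→d27:-  best=H5
  add 138.143.116.59/32 -> H0 at depth 32
  add 245.45.168.16/28 -> H0 at depth 28
  - 224.0.0.0/3 clear@3
  add 0.0.0.0/0 -> H2 at depth 0
  ? 107.104.127.91  path d0:H2  best=H2
  add 138.143.116.59/32 -> H0 at depth 32

== LOOKUPS ==
["H5","H5","no-route","H4","H5","H2","H1","H1","H4","H4","H3","H5","H2"]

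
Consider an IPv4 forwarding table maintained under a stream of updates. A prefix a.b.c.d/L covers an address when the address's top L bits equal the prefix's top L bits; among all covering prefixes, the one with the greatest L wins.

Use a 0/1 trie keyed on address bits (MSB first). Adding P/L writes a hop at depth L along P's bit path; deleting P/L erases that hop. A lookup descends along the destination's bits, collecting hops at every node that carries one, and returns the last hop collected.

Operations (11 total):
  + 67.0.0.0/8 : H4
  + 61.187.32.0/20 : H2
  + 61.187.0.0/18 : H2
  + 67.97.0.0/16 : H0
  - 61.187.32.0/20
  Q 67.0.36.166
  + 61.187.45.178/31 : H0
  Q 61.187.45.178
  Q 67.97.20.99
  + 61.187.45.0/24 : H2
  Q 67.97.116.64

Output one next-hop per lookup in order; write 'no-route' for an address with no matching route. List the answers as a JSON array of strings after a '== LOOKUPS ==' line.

Trace:
  add 67.0.0.0/8 -> H4 at depth 8
  add 61.187.32.0/20 -> H2 at depth 20
  add 61.187.0.0/18 -> H2 at depth 18
  add 67.97.0.0/16 -> H0 at depth 16
  del 61.187.32.0/20 (clear depth 20)
  ? 67.0.36.166  path d0:-→d1:-→d2:-→d3:-→d4:-→d5:-→d6:-→d7:-→d8:H4→d9:-  best=H4
  add 61.187.45.178/31 -> H0 at depth 31
  ? 61.187.45.178  path d0:-→d1:-→d2:-→d3:-→d4:-→d5:-→d6:-→d7:-→d8:-→d9:-→d10:-→d11:-→d12:-→d13:-→d14:-→d15:-→d16:-→d17:-→d18:H2→d19:-→d20:-→d21:-→d22:-→d23:-→d24:-→d25:-→d26:-→d27:-→d28:-→d29:-→d30:-→d31:H0  best=H0
  ? 67.97.20.99  path d0:-→d1:-→d2:-→d3:-→d4:-→d5:-→d6:-→d7:-→d8:H4→d9:-→d10:-→d11:-→d12:-→d13:-→d14:-→d15:-→d16:H0  best=H0
  add 61.187.45.0/24 -> H2 at depth 24
  ? 67.97.116.64  path d0:-→d1:-→d2:-→d3:-→d4:-→d5:-→d6:-→d7:-→d8:H4→d9:-→d10:-→d11:-→d12:-→d13:-→d14:-→d15:-→d16:H0  best=H0

== LOOKUPS ==
["H4","H0","H0","H0"]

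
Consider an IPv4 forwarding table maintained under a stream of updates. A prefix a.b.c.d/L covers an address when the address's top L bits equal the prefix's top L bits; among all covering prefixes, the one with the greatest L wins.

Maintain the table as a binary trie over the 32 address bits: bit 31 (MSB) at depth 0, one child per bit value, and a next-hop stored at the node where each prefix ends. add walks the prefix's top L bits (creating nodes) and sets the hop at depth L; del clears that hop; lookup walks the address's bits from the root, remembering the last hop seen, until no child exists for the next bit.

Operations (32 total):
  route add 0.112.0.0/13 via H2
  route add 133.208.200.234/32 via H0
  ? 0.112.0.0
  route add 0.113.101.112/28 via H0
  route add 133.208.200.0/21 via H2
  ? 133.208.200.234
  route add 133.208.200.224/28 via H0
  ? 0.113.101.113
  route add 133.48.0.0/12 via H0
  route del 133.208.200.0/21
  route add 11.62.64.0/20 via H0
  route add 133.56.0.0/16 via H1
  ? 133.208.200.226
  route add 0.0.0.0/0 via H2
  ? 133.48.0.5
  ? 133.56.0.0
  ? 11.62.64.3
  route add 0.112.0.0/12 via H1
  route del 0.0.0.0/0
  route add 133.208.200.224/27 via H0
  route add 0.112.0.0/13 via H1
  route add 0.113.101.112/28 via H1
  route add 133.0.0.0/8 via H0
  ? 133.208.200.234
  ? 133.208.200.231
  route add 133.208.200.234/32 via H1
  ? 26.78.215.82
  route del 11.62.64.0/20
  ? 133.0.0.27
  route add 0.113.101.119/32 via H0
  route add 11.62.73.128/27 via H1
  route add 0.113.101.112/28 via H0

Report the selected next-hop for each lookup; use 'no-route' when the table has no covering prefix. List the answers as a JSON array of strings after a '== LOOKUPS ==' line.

Process each operation:
  add 0.112.0.0/13 -> H2 at depth 13
  add 133.208.200.234/32 -> H0 at depth 32
  lookup 0.112.0.0: bits 0000000001110 walk d0:-→d1:-→d2:-→d3:-→d4:-→d5:-→d6:-→d7:-→d8:-→d9:-→d10:-→d11:-→d12:-→d13:H2 -> H2
  add 0.113.101.112/28 -> H0 at depth 28
  add 133.208.200.0/21 -> H2 at depth 21
  lookup 133.208.200.234: bits 10000101110100001100100011101010 walk d0:-→d1:-→d2:-→d3:-→d4:-→d5:-→d6:-→d7:-→d8:-→d9:-→d10:-→d11:-→d12:-→d13:-→d14:-→d15:-→d16:-→d17:-→d18:-→d19:-→d20:-→d21:H2→d22:-→d23:-→d24:-→d25:-→d26:-→d27:-→d28:-→d29:-→d30:-→d31:-→d32:H0 -> H0
  add 133.208.200.224/28 -> H0 at depth 28
  lookup 0.113.101.113: bits 0000000001110001011001010111 walk d0:-→d1:-→d2:-→d3:-→d4:-→d5:-→d6:-→d7:-→d8:-→d9:-→d10:-→d11:-→d12:-→d13:H2→d14:-→d15:-→d16:-→d17:-→d18:-→d19:-→d20:-→d21:-→d22:-→d23:-→d24:-→d25:-→d26:-→d27:-→d28:H0 -> H0
  add 133.48.0.0/12 -> H0 at depth 12
  del 133.208.200.0/21 (clear depth 21)
  add 11.62.64.0/20 -> H0 at depth 20
  add 133.56.0.0/16 -> H1 at depth 16
  lookup 133.208.200.226: bits 1000010111010000110010001110 walk d0:-→d1:-→d2:-→d3:-→d4:-→d5:-→d6:-→d7:-→d8:-→d9:-→d10:-→d11:-→d12:-→d13:-→d14:-→d15:-→d16:-→d17:-→d18:-→d19:-→d20:-→d21:-→d22:-→d23:-→d24:-→d25:-→d26:-→d27:-→d28:H0 -> H0
  add 0.0.0.0/0 -> H2 at depth 0
  lookup 133.48.0.5: bits 100001010011 walk d0:H2→d1:-→d2:-→d3:-→d4:-→d5:-→d6:-→d7:-→d8:-→d9:-→d10:-→d11:-→d12:H0 -> H0
  lookup 133.56.0.0: bits 1000010100111000 walk d0:H2→d1:-→d2:-→d3:-→d4:-→d5:-→d6:-→d7:-→d8:-→d9:-→d10:-→d11:-→d12:H0→d13:-→d14:-→d15:-→d16:H1 -> H1
  lookup 11.62.64.3: bits 00001011001111100100 walk d0:H2→d1:-→d2:-→d3:-→d4:-→d5:-→d6:-→d7:-→d8:-→d9:-→d10:-→d11:-→d12:-→d13:-→d14:-→d15:-→d16:-→d17:-→d18:-→d19:-→d20:H0 -> H0
  add 0.112.0.0/12 -> H1 at depth 12
  del 0.0.0.0/0 (clear depth 0)
  add 133.208.200.224/27 -> H0 at depth 27
  add 0.112.0.0/13 -> H1 at depth 13
  add 0.113.101.112/28 -> H1 at depth 28
  add 133.0.0.0/8 -> H0 at depth 8
  lookup 133.208.200.234: bits 10000101110100001100100011101010 walk d0:-→d1:-→d2:-→d3:-→d4:-→d5:-→d6:-→d7:-→d8:H0→d9:-→d10:-→d11:-→d12:-→d13:-→d14:-→d15:-→d16:-→d17:-→d18:-→d19:-→d20:-→d21:-→d22:-→d23:-→d24:-→d25:-→d26:-→d27:H0→d28:H0→d29:-→d30:-→d31:-→d32:H0 -> H0
  lookup 133.208.200.231: bits 1000010111010000110010001110 walk d0:-→d1:-→d2:-→d3:-→d4:-→d5:-→d6:-→d7:-→d8:H0→d9:-→d10:-→d11:-→d12:-→d13:-→d14:-→d15:-→d16:-→d17:-→d18:-→d19:-→d20:-→d21:-→d22:-→d23:-→d24:-→d25:-→d26:-→d27:H0→d28:H0 -> H0
  add 133.208.200.234/32 -> H1 at depth 32
  lookup 26.78.215.82: bits 000 walk d0:-→d1:-→d2:-→d3:- -> no-route
  del 11.62.64.0/20 (clear depth 20)
  lookup 133.0.0.27: bits 1000010100 walk d0:-→d1:-→d2:-→d3:-→d4:-→d5:-→d6:-→d7:-→d8:H0→d9:-→d10:- -> H0
  add 0.113.101.119/32 -> H0 at depth 32
  add 11.62.73.128/27 -> H1 at depth 27
  add 0.113.101.112/28 -> H0 at depth 28

== LOOKUPS ==
["H2","H0","H0","H0","H0","H1","H0","H0","H0","no-route","H0"]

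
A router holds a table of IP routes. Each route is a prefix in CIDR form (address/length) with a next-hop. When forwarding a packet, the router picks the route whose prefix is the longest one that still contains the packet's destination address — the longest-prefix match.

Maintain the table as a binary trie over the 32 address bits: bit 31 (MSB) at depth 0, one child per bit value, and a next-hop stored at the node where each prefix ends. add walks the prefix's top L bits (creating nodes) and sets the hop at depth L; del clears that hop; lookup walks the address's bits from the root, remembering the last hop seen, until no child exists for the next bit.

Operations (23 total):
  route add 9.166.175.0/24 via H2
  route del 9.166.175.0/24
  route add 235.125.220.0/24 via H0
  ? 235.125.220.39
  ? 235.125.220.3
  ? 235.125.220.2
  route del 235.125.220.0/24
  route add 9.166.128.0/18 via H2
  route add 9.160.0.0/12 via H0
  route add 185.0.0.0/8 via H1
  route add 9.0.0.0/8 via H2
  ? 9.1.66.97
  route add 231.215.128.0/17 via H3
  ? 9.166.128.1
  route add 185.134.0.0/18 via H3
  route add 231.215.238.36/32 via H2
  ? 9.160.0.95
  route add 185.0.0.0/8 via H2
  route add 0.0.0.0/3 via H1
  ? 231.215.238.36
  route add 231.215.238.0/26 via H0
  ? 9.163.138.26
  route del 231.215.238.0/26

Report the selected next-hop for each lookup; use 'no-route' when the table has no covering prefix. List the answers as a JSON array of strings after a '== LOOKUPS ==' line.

Trace:
  + 9.166.175.0/24 (H2) depth=24
  del 9.166.175.0/24 (clear depth 24)
  + 235.125.220.0/24 (H0) depth=24
  Q 235.125.220.39: descend 111010110111110111011100 ; hops seen [H0] ; pick H0
  Q 235.125.220.3: descend 111010110111110111011100 ; hops seen [H0] ; pick H0
  Q 235.125.220.2: descend 111010110111110111011100 ; hops seen [H0] ; pick H0
  del 235.125.220.0/24 (clear depth 24)
  + 9.166.128.0/18 (H2) depth=18
  + 9.160.0.0/12 (H0) depth=12
  + 185.0.0.0/8 (H1) depth=8
  + 9.0.0.0/8 (H2) depth=8
  Q 9.1.66.97: descend 00001001 ; hops seen [H2] ; pick H2
  + 231.215.128.0/17 (H3) depth=17
  Q 9.166.128.1: descend 000010011010011010 ; hops seen [H2,H0,H2] ; pick H2
  + 185.134.0.0/18 (H3) depth=18
  + 231.215.238.36/32 (H2) depth=32
  Q 9.160.0.95: descend 0000100110100 ; hops seen [H2,H0] ; pick H0
  + 185.0.0.0/8 (H2) depth=8
  + 0.0.0.0/3 (H1) depth=3
  Q 231.215.238.36: descend 11100111110101111110111000100100 ; hops seen [H3,H2] ; pick H2
  + 231.215.238.0/26 (H0) depth=26
  Q 9.163.138.26: descend 0000100110100 ; hops seen [H1,H2,H0] ; pick H0
  del 231.215.238.0/26 (clear depth 26)

== LOOKUPS ==
["H0","H0","H0","H2","H2","H0","H2","H0"]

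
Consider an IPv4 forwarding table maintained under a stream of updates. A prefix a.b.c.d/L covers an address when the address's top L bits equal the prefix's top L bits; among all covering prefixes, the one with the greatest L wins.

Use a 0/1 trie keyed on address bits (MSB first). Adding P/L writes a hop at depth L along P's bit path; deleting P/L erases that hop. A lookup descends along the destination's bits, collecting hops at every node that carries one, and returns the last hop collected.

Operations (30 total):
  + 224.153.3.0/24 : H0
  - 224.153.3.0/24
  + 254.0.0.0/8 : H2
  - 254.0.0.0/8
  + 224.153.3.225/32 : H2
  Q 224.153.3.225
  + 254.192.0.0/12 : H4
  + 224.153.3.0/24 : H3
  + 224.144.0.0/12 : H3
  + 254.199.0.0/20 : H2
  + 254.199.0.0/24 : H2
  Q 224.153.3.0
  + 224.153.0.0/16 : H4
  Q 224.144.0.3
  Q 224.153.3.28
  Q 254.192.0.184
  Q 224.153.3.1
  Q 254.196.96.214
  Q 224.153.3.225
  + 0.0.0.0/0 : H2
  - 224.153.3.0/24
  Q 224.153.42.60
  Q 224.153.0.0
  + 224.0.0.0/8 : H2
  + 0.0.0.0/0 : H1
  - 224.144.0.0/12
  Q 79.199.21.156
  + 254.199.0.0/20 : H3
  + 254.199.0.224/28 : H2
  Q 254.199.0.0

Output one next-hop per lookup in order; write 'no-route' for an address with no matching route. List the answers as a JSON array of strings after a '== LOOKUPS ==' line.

Trace:
  + 224.153.3.0/24 (H0) depth=24
  del 224.153.3.0/24 (clear depth 24)
  + 254.0.0.0/8 (H2) depth=8
  del 254.0.0.0/8 (clear depth 8)
  + 224.153.3.225/32 (H2) depth=32
  Q 224.153.3.225: descend 11100000100110010000001111100001 ; hops seen [H2] ; pick H2
  + 254.192.0.0/12 (H4) depth=12
  + 224.153.3.0/24 (H3) depth=24
  + 224.144.0.0/12 (H3) depth=12
  + 254.199.0.0/20 (H2) depth=20
  + 254.199.0.0/24 (H2) depth=24
  Q 224.153.3.0: descend 111000001001100100000011 ; hops seen [H3,H3] ; pick H3
  + 224.153.0.0/16 (H4) depth=16
  Q 224.144.0.3: descend 111000001001 ; hops seen [H3] ; pick H3
  Q 224.153.3.28: descend 111000001001100100000011 ; hops seen [H3,H4,H3] ; pick H3
  Q 254.192.0.184: descend 1111111011000 ; hops seen [H4] ; pick H4
  Q 224.153.3.1: descend 111000001001100100000011 ; hops seen [H3,H4,H3] ; pick H3
  Q 254.196.96.214: descend 11111110110001 ; hops seen [H4] ; pick H4
  Q 224.153.3.225: descend 11100000100110010000001111100001 ; hops seen [H3,H4,H3,H2] ; pick H2
  + 0.0.0.0/0 (H2) depth=0
  del 224.153.3.0/24 (clear depth 24)
  Q 224.153.42.60: descend 111000001001100100 ; hops seen [H2,H3,H4] ; pick H4
  Q 224.153.0.0: descend 1110000010011001000000 ; hops seen [H2,H3,H4] ; pick H4
  + 224.0.0.0/8 (H2) depth=8
  + 0.0.0.0/0 (H1) depth=0
  del 224.144.0.0/12 (clear depth 12)
  Q 79.199.21.156: descend ε ; hops seen [H1] ; pick H1
  + 254.199.0.0/20 (H3) depth=20
  + 254.199.0.224/28 (H2) depth=28
  Q 254.199.0.0: descend 111111101100011100000000 ; hops seen [H1,H4,H3,H2] ; pick H2

== LOOKUPS ==
["H2","H3","H3","H3","H4","H3","H4","H2","H4","H4","H1","H2"]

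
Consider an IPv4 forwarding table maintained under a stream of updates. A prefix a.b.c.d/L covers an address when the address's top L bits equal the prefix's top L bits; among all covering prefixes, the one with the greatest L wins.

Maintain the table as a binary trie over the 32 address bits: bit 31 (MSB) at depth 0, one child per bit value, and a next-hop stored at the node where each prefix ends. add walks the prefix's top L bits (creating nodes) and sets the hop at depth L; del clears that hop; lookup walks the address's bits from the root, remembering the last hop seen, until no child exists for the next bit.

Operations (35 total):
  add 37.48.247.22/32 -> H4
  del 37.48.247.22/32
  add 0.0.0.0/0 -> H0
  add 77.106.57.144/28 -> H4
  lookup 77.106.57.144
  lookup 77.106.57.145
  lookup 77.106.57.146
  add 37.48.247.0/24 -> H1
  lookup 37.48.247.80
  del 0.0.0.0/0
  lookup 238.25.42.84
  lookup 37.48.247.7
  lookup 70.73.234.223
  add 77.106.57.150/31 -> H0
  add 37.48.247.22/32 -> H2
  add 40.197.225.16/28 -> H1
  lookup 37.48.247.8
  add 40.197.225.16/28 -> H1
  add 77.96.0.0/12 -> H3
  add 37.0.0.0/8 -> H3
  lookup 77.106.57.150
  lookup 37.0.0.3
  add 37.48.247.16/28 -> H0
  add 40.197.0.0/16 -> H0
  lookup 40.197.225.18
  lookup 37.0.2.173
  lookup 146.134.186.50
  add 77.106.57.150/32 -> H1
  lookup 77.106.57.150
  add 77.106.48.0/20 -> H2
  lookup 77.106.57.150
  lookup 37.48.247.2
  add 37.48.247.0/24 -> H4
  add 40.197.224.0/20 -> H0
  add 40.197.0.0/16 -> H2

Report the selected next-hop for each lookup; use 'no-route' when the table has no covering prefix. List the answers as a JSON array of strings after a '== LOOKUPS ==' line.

Process each operation:
  + 37.48.247.22/32 (H4) depth=32
  del 37.48.247.22/32 (clear depth 32)
  + 0.0.0.0/0 (H0) depth=0
  + 77.106.57.144/28 (H4) depth=28
  lookup 77.106.57.144: bits 0100110101101010001110011001 walk d0:H0→d1:-→d2:-→d3:-→d4:-→d5:-→d6:-→d7:-→d8:-→d9:-→d10:-→d11:-→d12:-→d13:-→d14:-→d15:-→d16:-→d17:-→d18:-→d19:-→d20:-→d21:-→d22:-→d23:-→d24:-→d25:-→d26:-→d27:-→d28:H4 -> H4
  lookup 77.106.57.145: bits 0100110101101010001110011001 walk d0:H0→d1:-→d2:-→d3:-→d4:-→d5:-→d6:-→d7:-→d8:-→d9:-→d10:-→d11:-→d12:-→d13:-→d14:-→d15:-→d16:-→d17:-→d18:-→d19:-→d20:-→d21:-→d22:-→d23:-→d24:-→d25:-→d26:-→d27:-→d28:H4 -> H4
  lookup 77.106.57.146: bits 0100110101101010001110011001 walk d0:H0→d1:-→d2:-→d3:-→d4:-→d5:-→d6:-→d7:-→d8:-→d9:-→d10:-→d11:-→d12:-→d13:-→d14:-→d15:-→d16:-→d17:-→d18:-→d19:-→d20:-→d21:-→d22:-→d23:-→d24:-→d25:-→d26:-→d27:-→d28:H4 -> H4
  + 37.48.247.0/24 (H1) depth=24
  lookup 37.48.247.80: bits 0010010100110000111101110 walk d0:H0→d1:-→d2:-→d3:-→d4:-→d5:-→d6:-→d7:-→d8:-→d9:-→d10:-→d11:-→d12:-→d13:-→d14:-→d15:-→d16:-→d17:-→d18:-→d19:-→d20:-→d21:-→d22:-→d23:-→d24:H1→d25:- -> H1
  del 0.0.0.0/0 (clear depth 0)
  lookup 238.25.42.84: bits ε walk d0:- -> no-route
  lookup 37.48.247.7: bits 001001010011000011110111000 walk d0:-→d1:-→d2:-→d3:-→d4:-→d5:-→d6:-→d7:-→d8:-→d9:-→d10:-→d11:-→d12:-→d13:-→d14:-→d15:-→d16:-→d17:-→d18:-→d19:-→d20:-→d21:-→d22:-→d23:-→d24:H1→d25:-→d26:-→d27:- -> H1
  lookup 70.73.234.223: bits 0100 walk d0:-→d1:-→d2:-→d3:-→d4:- -> no-route
  + 77.106.57.150/31 (H0) depth=31
  + 37.48.247.22/32 (H2) depth=32
  + 40.197.225.16/28 (H1) depth=28
  lookup 37.48.247.8: bits 001001010011000011110111000 walk d0:-→d1:-→d2:-→d3:-→d4:-→d5:-→d6:-→d7:-→d8:-→d9:-→d10:-→d11:-→d12:-→d13:-→d14:-→d15:-→d16:-→d17:-→d18:-→d19:-→d20:-→d21:-→d22:-→d23:-→d24:H1→d25:-→d26:-→d27:- -> H1
  + 40.197.225.16/28 (H1) depth=28
  + 77.96.0.0/12 (H3) depth=12
  + 37.0.0.0/8 (H3) depth=8
  lookup 77.106.57.150: bits 0100110101101010001110011001011 walk d0:-→d1:-→d2:-→d3:-→d4:-→d5:-→d6:-→d7:-→d8:-→d9:-→d10:-→d11:-→d12:H3→d13:-→d14:-→d15:-→d16:-→d17:-→d18:-→d19:-→d20:-→d21:-→d22:-→d23:-→d24:-→d25:-→d26:-→d27:-→d28:H4→d29:-→d30:-→d31:H0 -> H0
  lookup 37.0.0.3: bits 0010010100 walk d0:-→d1:-→d2:-→d3:-→d4:-→d5:-→d6:-→d7:-→d8:H3→d9:-→d10:- -> H3
  + 37.48.247.16/28 (H0) depth=28
  + 40.197.0.0/16 (H0) depth=16
  lookup 40.197.225.18: bits 0010100011000101111000010001 walk d0:-→d1:-→d2:-→d3:-→d4:-→d5:-→d6:-→d7:-→d8:-→d9:-→d10:-→d11:-→d12:-→d13:-→d14:-→d15:-→d16:H0→d17:-→d18:-→d19:-→d20:-→d21:-→d22:-→d23:-→d24:-→d25:-→d26:-→d27:-→d28:H1 -> H1
  lookup 37.0.2.173: bits 0010010100 walk d0:-→d1:-→d2:-→d3:-→d4:-→d5:-→d6:-→d7:-→d8:H3→d9:-→d10:- -> H3
  lookup 146.134.186.50: bits ε walk d0:- -> no-route
  + 77.106.57.150/32 (H1) depth=32
  lookup 77.106.57.150: bits 01001101011010100011100110010110 walk d0:-→d1:-→d2:-→d3:-→d4:-→d5:-→d6:-→d7:-→d8:-→d9:-→d10:-→d11:-→d12:H3→d13:-→d14:-→d15:-→d16:-→d17:-→d18:-→d19:-→d20:-→d21:-→d22:-→d23:-→d24:-→d25:-→d26:-→d27:-→d28:H4→d29:-→d30:-→d31:H0→d32:H1 -> H1
  + 77.106.48.0/20 (H2) depth=20
  lookup 77.106.57.150: bits 01001101011010100011100110010110 walk d0:-→d1:-→d2:-→d3:-→d4:-→d5:-→d6:-→d7:-→d8:-→d9:-→d10:-→d11:-→d12:H3→d13:-→d14:-→d15:-→d16:-→d17:-→d18:-→d19:-→d20:H2→d21:-→d22:-→d23:-→d24:-→d25:-→d26:-→d27:-→d28:H4→d29:-→d30:-→d31:H0→d32:H1 -> H1
  lookup 37.48.247.2: bits 001001010011000011110111000 walk d0:-→d1:-→d2:-→d3:-→d4:-→d5:-→d6:-→d7:-→d8:H3→d9:-→d10:-→d11:-→d12:-→d13:-→d14:-→d15:-→d16:-→d17:-→d18:-→d19:-→d20:-→d21:-→d22:-→d23:-→d24:H1→d25:-→d26:-→d27:- -> H1
  + 37.48.247.0/24 (H4) depth=24
  + 40.197.224.0/20 (H0) depth=20
  + 40.197.0.0/16 (H2) depth=16

== LOOKUPS ==
["H4","H4","H4","H1","no-route","H1","no-route","H1","H0","H3","H1","H3","no-route","H1","H1","H1"]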